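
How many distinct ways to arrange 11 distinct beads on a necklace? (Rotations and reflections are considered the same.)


Free circular arrangements: rotations and reflections both identified.
(n-1)!/2 = 10!/2 = 3628800/2 = 1814400

1814400


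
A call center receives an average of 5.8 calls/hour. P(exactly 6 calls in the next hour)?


Poisson(λ=5.8): P(X=6) = e^(-λ)×λ^k/k!
= e^(-5.8) × 5.8^6 / 6!
≈ 0.003027554745 × 38068.692544 / 720 ≈ 0.160076

P(X=6) ≈ 0.160076 ≈ 16.01%


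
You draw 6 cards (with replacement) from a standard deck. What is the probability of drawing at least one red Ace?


P(not a red Ace) = 50/52 = 25/26
P(none in 6 draws) = (25/26)^6 = 244140625/308915776
P(≥1 red Ace) = 1 - 244140625/308915776 = 64775151/308915776

P = 64775151/308915776 ≈ 20.97%


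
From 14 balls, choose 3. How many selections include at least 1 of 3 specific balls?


Complement: C(14,3) - C(11,3) = 364 - 165 = 199

199


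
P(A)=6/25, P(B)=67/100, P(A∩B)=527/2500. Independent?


P(A)×P(B) = 201/1250
P(A∩B) = 527/2500
Not equal → NOT independent

No, not independent


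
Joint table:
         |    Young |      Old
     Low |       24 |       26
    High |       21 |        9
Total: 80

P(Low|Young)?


P(Low|Young) = 24/(24+21) = 24/45 = 8/15

P = 8/15 ≈ 53.33%


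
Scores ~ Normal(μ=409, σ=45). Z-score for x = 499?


z = (x - μ)/σ = (499 - 409)/45 = 2.0

z = 2.0


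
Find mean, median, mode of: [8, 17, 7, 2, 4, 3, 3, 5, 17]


Sorted: [2, 3, 3, 4, 5, 7, 8, 17, 17]
Mean = 66/9 = 22/3
Median = 5
Freq: {8: 1, 17: 2, 7: 1, 2: 1, 4: 1, 3: 2, 5: 1}
Mode: [3, 17]

Mean=22/3, Median=5, Mode=[3, 17]


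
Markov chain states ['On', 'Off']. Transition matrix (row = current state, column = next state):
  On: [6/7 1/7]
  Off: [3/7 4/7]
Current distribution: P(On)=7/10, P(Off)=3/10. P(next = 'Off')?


P(next=Off) = Σᵢ P(now=i)×P(i→Off)
= 7/10×1/7 + 3/10×4/7
= 1/10 + 6/35 = 19/70

P = 19/70 ≈ 0.2714


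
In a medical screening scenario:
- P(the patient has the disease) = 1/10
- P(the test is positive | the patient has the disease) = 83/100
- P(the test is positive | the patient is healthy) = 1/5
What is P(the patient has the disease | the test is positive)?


Using Bayes' theorem:
P(A|B) = P(B|A)·P(A) / P(B)

P(the test is positive) = 83/100 × 1/10 + 1/5 × 9/10
= 83/1000 + 9/50 = 263/1000

P(the patient has the disease|the test is positive) = (83/1000) / (263/1000) = 83/263

P(the patient has the disease|the test is positive) = 83/263 ≈ 31.56%


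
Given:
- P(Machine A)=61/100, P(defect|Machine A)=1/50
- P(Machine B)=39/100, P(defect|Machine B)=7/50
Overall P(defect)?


P(B) = Σ P(B|Aᵢ)×P(Aᵢ)
  1/50×61/100 = 61/5000
  7/50×39/100 = 273/5000
Sum = 167/2500

P(defect) = 167/2500 ≈ 6.68%


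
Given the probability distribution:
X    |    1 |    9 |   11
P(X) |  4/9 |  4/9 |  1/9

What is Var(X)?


E[X] = 17/3
E[X²] = 449/9
Var(X) = E[X²] - (E[X])² = 449/9 - 289/9 = 160/9

Var(X) = 160/9 ≈ 17.7778


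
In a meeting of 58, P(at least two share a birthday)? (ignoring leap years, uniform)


P(all different) = Π(365-i)/365 for i=0..57
= 0.008335
P(match) = 1 - 0.008335 = 0.991665

P ≈ 0.9917 ≈ 99.17%


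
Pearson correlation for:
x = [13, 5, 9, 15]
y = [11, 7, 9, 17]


n=4, Σx=42, Σy=44, Σxy=514, Σx²=500, Σy²=540
r = (4×514 - 42×44)/√((4×500 - 42²)(4×540 - 44²))
= 208/√(236×224) = 208/√52864 ≈ 208/229.9217 ≈ 0.9047

r ≈ 0.9047


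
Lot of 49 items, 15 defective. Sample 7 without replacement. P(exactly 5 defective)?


Hypergeometric: C(15,5)×C(34,2)/C(49,7)
= 3003×561/85900584 = 7293/371864

P(X=5) = 7293/371864 ≈ 1.96%


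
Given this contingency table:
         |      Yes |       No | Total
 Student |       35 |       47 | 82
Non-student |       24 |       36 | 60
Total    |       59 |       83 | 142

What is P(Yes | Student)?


P(Yes | Student) = 35/(35+47) = 35/82

P(Yes|Student) = 35/82 ≈ 42.68%


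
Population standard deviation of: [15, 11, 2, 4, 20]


Mean = 52/5
  (15-52/5)²=529/25
  (11-52/5)²=9/25
  (2-52/5)²=1764/25
  (4-52/5)²=1024/25
  (20-52/5)²=2304/25
Σ(x-μ)² = 1126/5
σ² = (1126/5)/5 = 1126/25

σ = √(1126/25) ≈ 6.7112


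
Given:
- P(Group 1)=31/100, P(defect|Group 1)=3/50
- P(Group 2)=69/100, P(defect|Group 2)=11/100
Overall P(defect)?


P(B) = Σ P(B|Aᵢ)×P(Aᵢ)
  3/50×31/100 = 93/5000
  11/100×69/100 = 759/10000
Sum = 189/2000

P(defect) = 189/2000 ≈ 9.45%


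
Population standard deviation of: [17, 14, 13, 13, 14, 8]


Mean = 79/6
  (17-79/6)²=529/36
  (14-79/6)²=25/36
  (13-79/6)²=1/36
  (13-79/6)²=1/36
  (14-79/6)²=25/36
  (8-79/6)²=961/36
Σ(x-μ)² = 257/6
σ² = (257/6)/6 = 257/36

σ = √(257/36) ≈ 2.6719


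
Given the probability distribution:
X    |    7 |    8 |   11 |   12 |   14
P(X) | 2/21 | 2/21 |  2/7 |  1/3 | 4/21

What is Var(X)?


E[X] = 236/21
E[X²] = 392/3
Var(X) = E[X²] - (E[X])² = 392/3 - 55696/441 = 1928/441

Var(X) = 1928/441 ≈ 4.3719


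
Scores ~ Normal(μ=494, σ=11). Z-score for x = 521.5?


z = (x - μ)/σ = (521.5 - 494)/11 = 2.5

z = 2.5


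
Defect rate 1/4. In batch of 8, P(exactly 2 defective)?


Binomial: P(X=2) = C(8,2)×p^2×(1-p)^6
= 28 × 1/16 × 729/4096 = 5103/16384

P(X=2) = 5103/16384 ≈ 31.15%


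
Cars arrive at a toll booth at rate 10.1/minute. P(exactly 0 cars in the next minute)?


Poisson(λ=10.1): P(X=0) = e^(-λ)×λ^k/k!
= e^(-10.1) × 10.1^0 / 0!
≈ 4.107955523e-05 × 1 / 1 ≈ 0.000041

P(X=0) ≈ 0.000041 ≈ 0.00%


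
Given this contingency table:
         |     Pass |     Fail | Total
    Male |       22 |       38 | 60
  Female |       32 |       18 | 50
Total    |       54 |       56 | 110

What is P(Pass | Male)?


P(Pass | Male) = 22/(22+38) = 22/60 = 11/30

P(Pass|Male) = 11/30 ≈ 36.67%


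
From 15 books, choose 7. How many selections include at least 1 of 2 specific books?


Complement: C(15,7) - C(13,7) = 6435 - 1716 = 4719

4719


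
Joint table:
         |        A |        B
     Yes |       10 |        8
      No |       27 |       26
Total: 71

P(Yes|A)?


P(Yes|A) = 10/(10+27) = 10/37

P = 10/37 ≈ 27.03%


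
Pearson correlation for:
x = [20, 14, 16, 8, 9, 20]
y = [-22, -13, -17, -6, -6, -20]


n=6, Σx=87, Σy=-84, Σxy=-1396, Σx²=1397, Σy²=1414
r = (6×(-1396) - 87×(-84))/√((6×1397 - 87²)(6×1414 - (-84)²))
= -1068/√(813×1428) = -1068/√1160964 ≈ -1068/1077.4804 ≈ -0.9912

r ≈ -0.9912


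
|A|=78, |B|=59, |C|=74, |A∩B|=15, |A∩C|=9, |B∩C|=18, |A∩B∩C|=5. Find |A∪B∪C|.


|A∪B∪C| = 78+59+74-15-9-18+5 = 174

|A∪B∪C| = 174


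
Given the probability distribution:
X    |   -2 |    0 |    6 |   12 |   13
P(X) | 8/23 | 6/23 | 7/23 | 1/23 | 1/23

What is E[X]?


E[X] = Σ x·P(X=x)
= (-2)×(8/23) + (0)×(6/23) + (6)×(7/23) + (12)×(1/23) + (13)×(1/23)
= 51/23

E[X] = 51/23


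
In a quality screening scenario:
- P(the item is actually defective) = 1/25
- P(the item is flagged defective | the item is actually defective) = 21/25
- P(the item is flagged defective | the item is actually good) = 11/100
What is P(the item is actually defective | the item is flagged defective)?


Using Bayes' theorem:
P(A|B) = P(B|A)·P(A) / P(B)

P(the item is flagged defective) = 21/25 × 1/25 + 11/100 × 24/25
= 21/625 + 66/625 = 87/625

P(the item is actually defective|the item is flagged defective) = (21/625) / (87/625) = 7/29

P(the item is actually defective|the item is flagged defective) = 7/29 ≈ 24.14%


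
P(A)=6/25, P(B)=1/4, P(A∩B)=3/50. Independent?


P(A)×P(B) = 3/50
P(A∩B) = 3/50
Equal ✓ → Independent

Yes, independent


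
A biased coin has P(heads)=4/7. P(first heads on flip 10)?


Geometric: P(X=10) = (1-p)^(k-1)×p = (3/7)^9×4/7 = 78732/282475249

P(X=10) = 78732/282475249 ≈ 0.03%


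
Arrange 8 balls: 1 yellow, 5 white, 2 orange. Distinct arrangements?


8!/(1!×5!×2!) = 168

168


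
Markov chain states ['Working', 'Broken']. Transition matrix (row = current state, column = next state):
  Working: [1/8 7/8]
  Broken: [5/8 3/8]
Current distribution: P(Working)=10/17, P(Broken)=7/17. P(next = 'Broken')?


P(next=Broken) = Σᵢ P(now=i)×P(i→Broken)
= 10/17×7/8 + 7/17×3/8
= 35/68 + 21/136 = 91/136

P = 91/136 ≈ 0.6691


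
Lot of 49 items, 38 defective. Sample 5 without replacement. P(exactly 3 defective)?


Hypergeometric: C(38,3)×C(11,2)/C(49,5)
= 8436×55/1906884 = 38665/158907

P(X=3) = 38665/158907 ≈ 24.33%


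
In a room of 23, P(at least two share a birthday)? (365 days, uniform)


P(all different) = Π(365-i)/365 for i=0..22
= 0.492703
P(match) = 1 - 0.492703 = 0.507297

P ≈ 0.5073 ≈ 50.73%


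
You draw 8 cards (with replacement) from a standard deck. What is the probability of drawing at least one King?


P(not a King) = 48/52 = 12/13
P(none in 8 draws) = (12/13)^8 = 429981696/815730721
P(≥1 King) = 1 - 429981696/815730721 = 385749025/815730721

P = 385749025/815730721 ≈ 47.29%


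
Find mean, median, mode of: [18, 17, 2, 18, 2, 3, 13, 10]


Sorted: [2, 2, 3, 10, 13, 17, 18, 18]
Mean = 83/8
Median = 23/2
Freq: {18: 2, 17: 1, 2: 2, 3: 1, 13: 1, 10: 1}
Mode: [2, 18]

Mean=83/8, Median=23/2, Mode=[2, 18]


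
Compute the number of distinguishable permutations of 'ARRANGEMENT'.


Letters: 11, freq: {'A': 2, 'R': 2, 'N': 2, 'G': 1, 'E': 2, 'M': 1, 'T': 1}
11!/(2!×2!×2!×1!×2!×1!×1!) = 39916800/16 = 2494800

2494800


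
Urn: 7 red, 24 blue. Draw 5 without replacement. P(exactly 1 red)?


Hypergeometric: C(7,1)×C(24,4)/C(31,5)
= 7×10626/169911 = 3542/8091

P(X=1) = 3542/8091 ≈ 43.78%


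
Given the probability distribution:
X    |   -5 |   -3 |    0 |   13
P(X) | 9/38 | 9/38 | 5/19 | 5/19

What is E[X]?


E[X] = Σ x·P(X=x)
= (-5)×(9/38) + (-3)×(9/38) + (0)×(5/19) + (13)×(5/19)
= 29/19

E[X] = 29/19


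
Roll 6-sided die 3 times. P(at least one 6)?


P(no 6)^3 = (5/6)^3 = 125/216
P(≥1) = 1 - 125/216 = 91/216

P = 91/216 ≈ 42.13%


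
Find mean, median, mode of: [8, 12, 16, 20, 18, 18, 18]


Sorted: [8, 12, 16, 18, 18, 18, 20]
Mean = 110/7
Median = 18
Freq: {8: 1, 12: 1, 16: 1, 20: 1, 18: 3}
Mode: [18]

Mean=110/7, Median=18, Mode=18


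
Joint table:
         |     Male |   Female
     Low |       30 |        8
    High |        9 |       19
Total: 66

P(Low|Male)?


P(Low|Male) = 30/(30+9) = 30/39 = 10/13

P = 10/13 ≈ 76.92%


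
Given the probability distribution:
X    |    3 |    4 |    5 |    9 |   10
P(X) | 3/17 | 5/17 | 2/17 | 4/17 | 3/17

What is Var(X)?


E[X] = 105/17
E[X²] = 781/17
Var(X) = E[X²] - (E[X])² = 781/17 - 11025/289 = 2252/289

Var(X) = 2252/289 ≈ 7.7924


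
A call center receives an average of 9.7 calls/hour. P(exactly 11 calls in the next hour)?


Poisson(λ=9.7): P(X=11) = e^(-λ)×λ^k/k!
= e^(-9.7) × 9.7^11 / 11!
≈ 6.128349505e-05 × 71530140308.8 / 39916800 ≈ 0.109819

P(X=11) ≈ 0.109819 ≈ 10.98%


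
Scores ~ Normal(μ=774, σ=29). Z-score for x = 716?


z = (x - μ)/σ = (716 - 774)/29 = -2.0

z = -2.0


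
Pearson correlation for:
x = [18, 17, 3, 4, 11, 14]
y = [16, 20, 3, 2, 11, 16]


n=6, Σx=67, Σy=68, Σxy=990, Σx²=955, Σy²=1046
r = (6×990 - 67×68)/√((6×955 - 67²)(6×1046 - 68²))
= 1384/√(1241×1652) = 1384/√2050132 ≈ 1384/1431.8282 ≈ 0.9666

r ≈ 0.9666


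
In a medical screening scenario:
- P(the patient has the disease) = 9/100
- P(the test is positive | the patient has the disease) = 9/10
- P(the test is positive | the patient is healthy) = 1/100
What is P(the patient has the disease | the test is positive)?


Using Bayes' theorem:
P(A|B) = P(B|A)·P(A) / P(B)

P(the test is positive) = 9/10 × 9/100 + 1/100 × 91/100
= 81/1000 + 91/10000 = 901/10000

P(the patient has the disease|the test is positive) = (81/1000) / (901/10000) = 810/901

P(the patient has the disease|the test is positive) = 810/901 ≈ 89.90%


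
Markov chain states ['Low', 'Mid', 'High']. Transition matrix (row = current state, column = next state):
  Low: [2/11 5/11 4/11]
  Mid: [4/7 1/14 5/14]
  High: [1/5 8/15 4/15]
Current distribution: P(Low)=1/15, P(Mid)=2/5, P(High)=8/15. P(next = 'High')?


P(next=High) = Σᵢ P(now=i)×P(i→High)
= 1/15×4/11 + 2/5×5/14 + 8/15×4/15
= 4/165 + 1/7 + 32/225 = 5359/17325

P = 5359/17325 ≈ 0.3093


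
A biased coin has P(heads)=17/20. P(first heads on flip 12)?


Geometric: P(X=12) = (1-p)^(k-1)×p = (3/20)^11×17/20 = 3011499/4096000000000000

P(X=12) = 3011499/4096000000000000 ≈ 0.00%


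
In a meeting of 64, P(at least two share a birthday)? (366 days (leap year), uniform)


P(all different) = Π(366-i)/366 for i=0..63
= 0.002858
P(match) = 1 - 0.002858 = 0.997142

P ≈ 0.9971 ≈ 99.71%


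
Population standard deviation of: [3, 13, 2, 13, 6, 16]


Mean = 53/6
  (3-53/6)²=1225/36
  (13-53/6)²=625/36
  (2-53/6)²=1681/36
  (13-53/6)²=625/36
  (6-53/6)²=289/36
  (16-53/6)²=1849/36
Σ(x-μ)² = 1049/6
σ² = (1049/6)/6 = 1049/36

σ = √(1049/36) ≈ 5.3980


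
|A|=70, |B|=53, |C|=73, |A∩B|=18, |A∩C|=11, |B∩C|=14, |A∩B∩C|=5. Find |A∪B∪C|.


|A∪B∪C| = 70+53+73-18-11-14+5 = 158

|A∪B∪C| = 158


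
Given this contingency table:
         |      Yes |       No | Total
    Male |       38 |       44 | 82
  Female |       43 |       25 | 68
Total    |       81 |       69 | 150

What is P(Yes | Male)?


P(Yes | Male) = 38/(38+44) = 38/82 = 19/41

P(Yes|Male) = 19/41 ≈ 46.34%


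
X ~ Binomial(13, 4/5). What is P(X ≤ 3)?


P(X ≤ 3) = Σ P(X=i) for i=0..3
P(X=0) = 1/1220703125
P(X=1) = 52/1220703125
P(X=2) = 1248/1220703125
P(X=3) = 18304/1220703125
Sum = 3921/244140625

P(X ≤ 3) = 3921/244140625 ≈ 0.00%


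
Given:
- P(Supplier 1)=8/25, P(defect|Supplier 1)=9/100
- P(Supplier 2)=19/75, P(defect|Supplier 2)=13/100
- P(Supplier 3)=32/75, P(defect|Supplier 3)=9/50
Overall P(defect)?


P(B) = Σ P(B|Aᵢ)×P(Aᵢ)
  9/100×8/25 = 18/625
  13/100×19/75 = 247/7500
  9/50×32/75 = 48/625
Sum = 1039/7500

P(defect) = 1039/7500 ≈ 13.85%


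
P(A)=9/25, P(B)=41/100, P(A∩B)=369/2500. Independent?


P(A)×P(B) = 369/2500
P(A∩B) = 369/2500
Equal ✓ → Independent

Yes, independent


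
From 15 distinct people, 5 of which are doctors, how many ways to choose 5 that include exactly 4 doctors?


Choose 4 of the 5 doctors and 1 of the other 10 people:
C(5,4)×C(10,1) = 5×10 = 50

50


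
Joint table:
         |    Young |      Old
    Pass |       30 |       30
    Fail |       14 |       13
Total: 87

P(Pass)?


P(Pass) = (30+30)/87 = 60/87 = 20/29

P(Pass) = 20/29 ≈ 68.97%


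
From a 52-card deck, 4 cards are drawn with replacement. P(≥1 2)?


P(not a 2) = 48/52 = 12/13
P(none in 4 draws) = (12/13)^4 = 20736/28561
P(≥1 2) = 1 - 20736/28561 = 7825/28561

P = 7825/28561 ≈ 27.40%


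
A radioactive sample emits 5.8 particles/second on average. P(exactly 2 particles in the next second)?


Poisson(λ=5.8): P(X=2) = e^(-λ)×λ^k/k!
= e^(-5.8) × 5.8^2 / 2!
≈ 0.003027554745 × 33.64 / 2 ≈ 0.050923

P(X=2) ≈ 0.050923 ≈ 5.09%


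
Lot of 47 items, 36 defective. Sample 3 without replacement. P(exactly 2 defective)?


Hypergeometric: C(36,2)×C(11,1)/C(47,3)
= 630×11/16215 = 462/1081

P(X=2) = 462/1081 ≈ 42.74%


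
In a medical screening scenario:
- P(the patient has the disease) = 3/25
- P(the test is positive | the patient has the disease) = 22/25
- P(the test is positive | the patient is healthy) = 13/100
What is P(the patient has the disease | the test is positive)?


Using Bayes' theorem:
P(A|B) = P(B|A)·P(A) / P(B)

P(the test is positive) = 22/25 × 3/25 + 13/100 × 22/25
= 66/625 + 143/1250 = 11/50

P(the patient has the disease|the test is positive) = (66/625) / (11/50) = 12/25

P(the patient has the disease|the test is positive) = 12/25 ≈ 48.00%


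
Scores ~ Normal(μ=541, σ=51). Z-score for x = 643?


z = (x - μ)/σ = (643 - 541)/51 = 2.0

z = 2.0


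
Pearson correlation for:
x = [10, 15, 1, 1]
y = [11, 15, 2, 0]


n=4, Σx=27, Σy=28, Σxy=337, Σx²=327, Σy²=350
r = (4×337 - 27×28)/√((4×327 - 27²)(4×350 - 28²))
= 592/√(579×616) = 592/√356664 ≈ 592/597.2135 ≈ 0.9913

r ≈ 0.9913


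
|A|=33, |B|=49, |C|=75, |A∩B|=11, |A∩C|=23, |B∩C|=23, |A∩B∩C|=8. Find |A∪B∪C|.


|A∪B∪C| = 33+49+75-11-23-23+8 = 108

|A∪B∪C| = 108


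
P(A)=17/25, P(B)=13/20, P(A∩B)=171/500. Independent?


P(A)×P(B) = 221/500
P(A∩B) = 171/500
Not equal → NOT independent

No, not independent


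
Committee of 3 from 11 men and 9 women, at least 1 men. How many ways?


Count by #men:
  1M,2W: C(11,1)×C(9,2)=396
  2M,1W: C(11,2)×C(9,1)=495
  3M,0W: C(11,3)×C(9,0)=165
Total = 1056

1056


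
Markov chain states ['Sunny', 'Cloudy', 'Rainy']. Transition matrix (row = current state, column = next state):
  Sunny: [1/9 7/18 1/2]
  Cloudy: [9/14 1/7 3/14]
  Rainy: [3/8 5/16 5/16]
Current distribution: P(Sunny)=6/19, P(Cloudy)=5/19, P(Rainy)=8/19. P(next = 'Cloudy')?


P(next=Cloudy) = Σᵢ P(now=i)×P(i→Cloudy)
= 6/19×7/18 + 5/19×1/7 + 8/19×5/16
= 7/57 + 5/133 + 5/38 = 233/798

P = 233/798 ≈ 0.2920


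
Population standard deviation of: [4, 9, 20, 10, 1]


Mean = 44/5
  (4-44/5)²=576/25
  (9-44/5)²=1/25
  (20-44/5)²=3136/25
  (10-44/5)²=36/25
  (1-44/5)²=1521/25
Σ(x-μ)² = 1054/5
σ² = (1054/5)/5 = 1054/25

σ = √(1054/25) ≈ 6.4931


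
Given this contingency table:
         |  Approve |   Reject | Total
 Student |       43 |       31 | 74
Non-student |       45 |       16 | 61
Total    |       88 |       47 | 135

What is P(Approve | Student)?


P(Approve | Student) = 43/(43+31) = 43/74

P(Approve|Student) = 43/74 ≈ 58.11%


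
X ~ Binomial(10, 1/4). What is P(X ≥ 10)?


P(X ≥ 10) = Σ P(X=i) for i=10..10
P(X=10) = 1/1048576
Sum = 1/1048576

P(X ≥ 10) = 1/1048576 ≈ 0.00%


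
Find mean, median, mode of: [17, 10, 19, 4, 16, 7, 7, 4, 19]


Sorted: [4, 4, 7, 7, 10, 16, 17, 19, 19]
Mean = 103/9
Median = 10
Freq: {17: 1, 10: 1, 19: 2, 4: 2, 16: 1, 7: 2}
Mode: [4, 7, 19]

Mean=103/9, Median=10, Mode=[4, 7, 19]


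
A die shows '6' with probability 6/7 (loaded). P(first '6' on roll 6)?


Geometric: P(X=6) = (1-p)^(k-1)×p = (1/7)^5×6/7 = 6/117649

P(X=6) = 6/117649 ≈ 0.01%


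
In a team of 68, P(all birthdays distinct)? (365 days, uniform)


P(all different) = Π(365-i)/365 for i=0..67
= (365/365)×(364/365)×...×(298/365)
= 0.001274

P ≈ 0.0013 ≈ 0.13%


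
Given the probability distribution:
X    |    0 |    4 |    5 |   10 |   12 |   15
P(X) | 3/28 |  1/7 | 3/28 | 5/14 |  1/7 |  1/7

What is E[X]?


E[X] = Σ x·P(X=x)
= (0)×(3/28) + (4)×(1/7) + (5)×(3/28) + (10)×(5/14) + (12)×(1/7) + (15)×(1/7)
= 239/28

E[X] = 239/28


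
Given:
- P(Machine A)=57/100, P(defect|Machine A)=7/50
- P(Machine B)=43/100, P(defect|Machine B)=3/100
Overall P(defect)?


P(B) = Σ P(B|Aᵢ)×P(Aᵢ)
  7/50×57/100 = 399/5000
  3/100×43/100 = 129/10000
Sum = 927/10000

P(defect) = 927/10000 ≈ 9.27%


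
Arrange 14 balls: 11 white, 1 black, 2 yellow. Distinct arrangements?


14!/(11!×1!×2!) = 1092

1092


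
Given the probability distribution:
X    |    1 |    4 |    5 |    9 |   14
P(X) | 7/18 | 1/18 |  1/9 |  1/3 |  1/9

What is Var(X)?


E[X] = 103/18
E[X²] = 317/6
Var(X) = E[X²] - (E[X])² = 317/6 - 10609/324 = 6509/324

Var(X) = 6509/324 ≈ 20.0895


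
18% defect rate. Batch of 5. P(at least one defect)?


P(all good) = (41/50)^5 = 115856201/312500000
P(≥1 defect) = 196643799/312500000

P = 196643799/312500000 ≈ 62.93%


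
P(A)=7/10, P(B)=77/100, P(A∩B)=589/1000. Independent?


P(A)×P(B) = 539/1000
P(A∩B) = 589/1000
Not equal → NOT independent

No, not independent


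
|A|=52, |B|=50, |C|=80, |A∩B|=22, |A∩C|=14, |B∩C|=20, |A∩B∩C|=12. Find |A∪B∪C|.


|A∪B∪C| = 52+50+80-22-14-20+12 = 138

|A∪B∪C| = 138


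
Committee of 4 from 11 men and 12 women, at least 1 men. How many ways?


Count by #men:
  1M,3W: C(11,1)×C(12,3)=2420
  2M,2W: C(11,2)×C(12,2)=3630
  3M,1W: C(11,3)×C(12,1)=1980
  4M,0W: C(11,4)×C(12,0)=330
Total = 8360

8360


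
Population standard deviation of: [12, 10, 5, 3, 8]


Mean = 38/5
  (12-38/5)²=484/25
  (10-38/5)²=144/25
  (5-38/5)²=169/25
  (3-38/5)²=529/25
  (8-38/5)²=4/25
Σ(x-μ)² = 266/5
σ² = (266/5)/5 = 266/25

σ = √(266/25) ≈ 3.2619


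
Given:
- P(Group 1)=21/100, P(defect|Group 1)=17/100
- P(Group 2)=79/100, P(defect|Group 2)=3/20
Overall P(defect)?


P(B) = Σ P(B|Aᵢ)×P(Aᵢ)
  17/100×21/100 = 357/10000
  3/20×79/100 = 237/2000
Sum = 771/5000

P(defect) = 771/5000 ≈ 15.42%


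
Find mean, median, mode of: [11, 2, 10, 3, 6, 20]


Sorted: [2, 3, 6, 10, 11, 20]
Mean = 52/6 = 26/3
Median = 8
Freq: {11: 1, 2: 1, 10: 1, 3: 1, 6: 1, 20: 1}
Mode: No mode

Mean=26/3, Median=8, Mode=No mode


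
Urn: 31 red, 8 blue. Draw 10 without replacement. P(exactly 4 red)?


Hypergeometric: C(31,4)×C(8,6)/C(39,10)
= 31465×28/635745396 = 7105/5126979

P(X=4) = 7105/5126979 ≈ 0.14%


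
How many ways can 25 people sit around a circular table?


Circular arrangements of 25 distinct objects: fix one position to break rotational symmetry.
(n-1)! = 24! = 620448401733239439360000

620448401733239439360000


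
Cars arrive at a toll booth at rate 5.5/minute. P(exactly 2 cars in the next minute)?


Poisson(λ=5.5): P(X=2) = e^(-λ)×λ^k/k!
= e^(-5.5) × 5.5^2 / 2!
≈ 0.004086771438 × 30.25 / 2 ≈ 0.061812

P(X=2) ≈ 0.061812 ≈ 6.18%


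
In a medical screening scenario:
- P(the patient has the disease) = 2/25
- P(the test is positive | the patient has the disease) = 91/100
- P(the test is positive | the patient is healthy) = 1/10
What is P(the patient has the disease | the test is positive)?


Using Bayes' theorem:
P(A|B) = P(B|A)·P(A) / P(B)

P(the test is positive) = 91/100 × 2/25 + 1/10 × 23/25
= 91/1250 + 23/250 = 103/625

P(the patient has the disease|the test is positive) = (91/1250) / (103/625) = 91/206

P(the patient has the disease|the test is positive) = 91/206 ≈ 44.17%


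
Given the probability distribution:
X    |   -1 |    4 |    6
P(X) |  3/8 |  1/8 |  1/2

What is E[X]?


E[X] = Σ x·P(X=x)
= (-1)×(3/8) + (4)×(1/8) + (6)×(1/2)
= 25/8

E[X] = 25/8


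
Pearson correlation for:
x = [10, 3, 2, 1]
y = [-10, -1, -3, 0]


n=4, Σx=16, Σy=-14, Σxy=-109, Σx²=114, Σy²=110
r = (4×(-109) - 16×(-14))/√((4×114 - 16²)(4×110 - (-14)²))
= -212/√(200×244) = -212/√48800 ≈ -212/220.9072 ≈ -0.9597

r ≈ -0.9597


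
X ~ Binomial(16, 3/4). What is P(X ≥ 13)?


P(X ≥ 13) = Σ P(X=i) for i=13..16
P(X=13) = 55801305/268435456
P(X=14) = 71744535/536870912
P(X=15) = 14348907/268435456
P(X=16) = 43046721/4294967296
Sum = 1739406393/4294967296

P(X ≥ 13) = 1739406393/4294967296 ≈ 40.50%


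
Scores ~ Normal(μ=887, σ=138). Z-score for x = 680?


z = (x - μ)/σ = (680 - 887)/138 = -1.5

z = -1.5


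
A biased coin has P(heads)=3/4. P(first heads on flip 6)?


Geometric: P(X=6) = (1-p)^(k-1)×p = (1/4)^5×3/4 = 3/4096

P(X=6) = 3/4096 ≈ 0.07%


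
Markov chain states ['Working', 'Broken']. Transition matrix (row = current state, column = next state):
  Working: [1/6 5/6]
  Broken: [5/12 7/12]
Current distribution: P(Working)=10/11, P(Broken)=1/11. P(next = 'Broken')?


P(next=Broken) = Σᵢ P(now=i)×P(i→Broken)
= 10/11×5/6 + 1/11×7/12
= 25/33 + 7/132 = 107/132

P = 107/132 ≈ 0.8106


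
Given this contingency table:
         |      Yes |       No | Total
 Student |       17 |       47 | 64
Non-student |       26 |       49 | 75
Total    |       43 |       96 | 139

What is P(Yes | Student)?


P(Yes | Student) = 17/(17+47) = 17/64

P(Yes|Student) = 17/64 ≈ 26.56%


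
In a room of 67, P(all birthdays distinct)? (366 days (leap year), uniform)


P(all different) = Π(366-i)/366 for i=0..66
= (366/366)×(365/366)×...×(300/366)
= 0.001590

P ≈ 0.0016 ≈ 0.16%


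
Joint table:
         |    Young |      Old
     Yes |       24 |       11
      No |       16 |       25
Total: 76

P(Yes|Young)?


P(Yes|Young) = 24/(24+16) = 24/40 = 3/5

P = 3/5 ≈ 60.00%


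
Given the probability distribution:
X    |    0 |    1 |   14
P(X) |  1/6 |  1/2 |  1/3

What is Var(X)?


E[X] = 31/6
E[X²] = 395/6
Var(X) = E[X²] - (E[X])² = 395/6 - 961/36 = 1409/36

Var(X) = 1409/36 ≈ 39.1389


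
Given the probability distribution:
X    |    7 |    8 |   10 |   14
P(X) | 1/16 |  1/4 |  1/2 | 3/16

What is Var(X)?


E[X] = 161/16
E[X²] = 1693/16
Var(X) = E[X²] - (E[X])² = 1693/16 - 25921/256 = 1167/256

Var(X) = 1167/256 ≈ 4.5586


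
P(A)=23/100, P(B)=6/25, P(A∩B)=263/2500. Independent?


P(A)×P(B) = 69/1250
P(A∩B) = 263/2500
Not equal → NOT independent

No, not independent


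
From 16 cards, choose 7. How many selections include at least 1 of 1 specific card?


Complement: C(16,7) - C(15,7) = 11440 - 6435 = 5005

5005


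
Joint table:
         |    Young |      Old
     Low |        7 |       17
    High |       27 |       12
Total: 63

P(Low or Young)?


P(Low∨Young) = P(Low) + P(Young) - P(Low∧Young)
= (24 + 34 - 7)/63 = 51/63 = 17/21

P = 17/21 ≈ 80.95%


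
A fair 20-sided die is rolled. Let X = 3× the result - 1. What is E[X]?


E[die] = (1+20)/2 = 21/2
E[X] = 3×21/2 - 1 = 61/2

E[X] = 61/2


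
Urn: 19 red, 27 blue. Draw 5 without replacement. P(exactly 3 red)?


Hypergeometric: C(19,3)×C(27,2)/C(46,5)
= 969×351/1370754 = 37791/152306

P(X=3) = 37791/152306 ≈ 24.81%


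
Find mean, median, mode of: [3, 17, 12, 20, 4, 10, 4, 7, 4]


Sorted: [3, 4, 4, 4, 7, 10, 12, 17, 20]
Mean = 81/9 = 9
Median = 7
Freq: {3: 1, 17: 1, 12: 1, 20: 1, 4: 3, 10: 1, 7: 1}
Mode: [4]

Mean=9, Median=7, Mode=4


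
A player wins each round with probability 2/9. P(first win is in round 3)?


Geometric: P(X=3) = (1-p)^(k-1)×p = (7/9)^2×2/9 = 98/729

P(X=3) = 98/729 ≈ 13.44%


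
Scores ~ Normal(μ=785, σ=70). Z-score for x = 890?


z = (x - μ)/σ = (890 - 785)/70 = 1.5

z = 1.5


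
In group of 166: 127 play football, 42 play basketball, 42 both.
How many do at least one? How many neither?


|A∪B| = 127+42-42 = 127
Neither = 166-127 = 39

At least one: 127; Neither: 39


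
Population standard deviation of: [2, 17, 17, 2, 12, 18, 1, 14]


Mean = 83/8
  (2-83/8)²=4489/64
  (17-83/8)²=2809/64
  (17-83/8)²=2809/64
  (2-83/8)²=4489/64
  (12-83/8)²=169/64
  (18-83/8)²=3721/64
  (1-83/8)²=5625/64
  (14-83/8)²=841/64
Σ(x-μ)² = 3119/8
σ² = (3119/8)/8 = 3119/64

σ = √(3119/64) ≈ 6.9810


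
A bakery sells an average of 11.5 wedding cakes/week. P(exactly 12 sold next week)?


Poisson(λ=11.5): P(X=12) = e^(-λ)×λ^k/k!
= e^(-11.5) × 11.5^12 / 12!
≈ 1.01300936e-05 × 5.35025010547e+12 / 479001600 ≈ 0.113149

P(X=12) ≈ 0.113149 ≈ 11.31%


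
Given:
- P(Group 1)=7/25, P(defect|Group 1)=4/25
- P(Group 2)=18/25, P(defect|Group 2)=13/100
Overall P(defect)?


P(B) = Σ P(B|Aᵢ)×P(Aᵢ)
  4/25×7/25 = 28/625
  13/100×18/25 = 117/1250
Sum = 173/1250

P(defect) = 173/1250 ≈ 13.84%


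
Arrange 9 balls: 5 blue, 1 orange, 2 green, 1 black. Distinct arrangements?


9!/(5!×1!×2!×1!) = 1512

1512


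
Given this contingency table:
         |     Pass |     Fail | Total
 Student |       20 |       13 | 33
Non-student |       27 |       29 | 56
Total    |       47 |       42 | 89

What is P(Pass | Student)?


P(Pass | Student) = 20/(20+13) = 20/33

P(Pass|Student) = 20/33 ≈ 60.61%


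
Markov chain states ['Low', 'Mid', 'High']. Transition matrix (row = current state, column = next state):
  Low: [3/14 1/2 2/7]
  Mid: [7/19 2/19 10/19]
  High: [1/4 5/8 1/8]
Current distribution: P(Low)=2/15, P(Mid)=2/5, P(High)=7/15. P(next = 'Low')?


P(next=Low) = Σᵢ P(now=i)×P(i→Low)
= 2/15×3/14 + 2/5×7/19 + 7/15×1/4
= 1/35 + 14/95 + 7/60 = 467/1596

P = 467/1596 ≈ 0.2926


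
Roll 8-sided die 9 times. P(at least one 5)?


P(no 5)^9 = (7/8)^9 = 40353607/134217728
P(≥1) = 1 - 40353607/134217728 = 93864121/134217728

P = 93864121/134217728 ≈ 69.93%


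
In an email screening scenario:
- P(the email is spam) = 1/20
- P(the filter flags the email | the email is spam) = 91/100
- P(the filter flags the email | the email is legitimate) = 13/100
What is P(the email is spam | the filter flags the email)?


Using Bayes' theorem:
P(A|B) = P(B|A)·P(A) / P(B)

P(the filter flags the email) = 91/100 × 1/20 + 13/100 × 19/20
= 91/2000 + 247/2000 = 169/1000

P(the email is spam|the filter flags the email) = (91/2000) / (169/1000) = 7/26

P(the email is spam|the filter flags the email) = 7/26 ≈ 26.92%


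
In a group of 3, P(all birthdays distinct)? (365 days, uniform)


P(all different) = Π(365-i)/365 for i=0..2
= (365/365)×(364/365)×...×(363/365)
= 0.991796

P ≈ 0.9918 ≈ 99.18%


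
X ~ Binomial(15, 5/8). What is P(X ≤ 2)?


P(X ≤ 2) = Σ P(X=i) for i=0..2
P(X=0) = 14348907/35184372088832
P(X=1) = 358722675/35184372088832
P(X=2) = 4185097875/35184372088832
Sum = 4558169457/35184372088832

P(X ≤ 2) = 4558169457/35184372088832 ≈ 0.01%


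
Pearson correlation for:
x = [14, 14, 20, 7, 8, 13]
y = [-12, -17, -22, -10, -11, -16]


n=6, Σx=76, Σy=-88, Σxy=-1212, Σx²=1074, Σy²=1394
r = (6×(-1212) - 76×(-88))/√((6×1074 - 76²)(6×1394 - (-88)²))
= -584/√(668×620) = -584/√414160 ≈ -584/643.5526 ≈ -0.9075

r ≈ -0.9075


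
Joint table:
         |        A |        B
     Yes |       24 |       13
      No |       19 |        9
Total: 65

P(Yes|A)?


P(Yes|A) = 24/(24+19) = 24/43

P = 24/43 ≈ 55.81%


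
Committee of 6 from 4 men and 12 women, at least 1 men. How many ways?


Count by #men:
  1M,5W: C(4,1)×C(12,5)=3168
  2M,4W: C(4,2)×C(12,4)=2970
  3M,3W: C(4,3)×C(12,3)=880
  4M,2W: C(4,4)×C(12,2)=66
Total = 7084

7084


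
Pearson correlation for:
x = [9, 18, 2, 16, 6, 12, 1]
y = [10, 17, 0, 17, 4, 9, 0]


n=7, Σx=64, Σy=57, Σxy=800, Σx²=846, Σy²=775
r = (7×800 - 64×57)/√((7×846 - 64²)(7×775 - 57²))
= 1952/√(1826×2176) = 1952/√3973376 ≈ 1952/1993.3329 ≈ 0.9793

r ≈ 0.9793


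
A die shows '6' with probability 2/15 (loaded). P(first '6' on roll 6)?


Geometric: P(X=6) = (1-p)^(k-1)×p = (13/15)^5×2/15 = 742586/11390625

P(X=6) = 742586/11390625 ≈ 6.52%


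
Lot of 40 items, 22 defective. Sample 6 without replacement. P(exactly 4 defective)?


Hypergeometric: C(22,4)×C(18,2)/C(40,6)
= 7315×153/3838380 = 561/1924

P(X=4) = 561/1924 ≈ 29.16%


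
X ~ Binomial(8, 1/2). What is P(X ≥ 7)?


P(X ≥ 7) = Σ P(X=i) for i=7..8
P(X=7) = 1/32
P(X=8) = 1/256
Sum = 9/256

P(X ≥ 7) = 9/256 ≈ 3.52%


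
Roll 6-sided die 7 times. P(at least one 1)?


P(no 1)^7 = (5/6)^7 = 78125/279936
P(≥1) = 1 - 78125/279936 = 201811/279936

P = 201811/279936 ≈ 72.09%


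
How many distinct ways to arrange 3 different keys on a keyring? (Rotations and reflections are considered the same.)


Free circular arrangements: rotations and reflections both identified.
(n-1)!/2 = 2!/2 = 2/2 = 1

1


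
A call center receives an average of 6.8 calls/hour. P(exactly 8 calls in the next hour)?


Poisson(λ=6.8): P(X=8) = e^(-λ)×λ^k/k!
= e^(-6.8) × 6.8^8 / 8!
≈ 0.001113775148 × 4571632.39653 / 40320 ≈ 0.126284

P(X=8) ≈ 0.126284 ≈ 12.63%


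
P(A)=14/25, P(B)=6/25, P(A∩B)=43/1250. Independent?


P(A)×P(B) = 84/625
P(A∩B) = 43/1250
Not equal → NOT independent

No, not independent


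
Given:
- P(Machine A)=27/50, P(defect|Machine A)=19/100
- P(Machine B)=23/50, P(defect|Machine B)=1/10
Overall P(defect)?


P(B) = Σ P(B|Aᵢ)×P(Aᵢ)
  19/100×27/50 = 513/5000
  1/10×23/50 = 23/500
Sum = 743/5000

P(defect) = 743/5000 ≈ 14.86%


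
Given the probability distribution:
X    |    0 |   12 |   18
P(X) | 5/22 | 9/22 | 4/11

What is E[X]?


E[X] = Σ x·P(X=x)
= (0)×(5/22) + (12)×(9/22) + (18)×(4/11)
= 126/11

E[X] = 126/11


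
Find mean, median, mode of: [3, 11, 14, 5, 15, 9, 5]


Sorted: [3, 5, 5, 9, 11, 14, 15]
Mean = 62/7
Median = 9
Freq: {3: 1, 11: 1, 14: 1, 5: 2, 15: 1, 9: 1}
Mode: [5]

Mean=62/7, Median=9, Mode=5


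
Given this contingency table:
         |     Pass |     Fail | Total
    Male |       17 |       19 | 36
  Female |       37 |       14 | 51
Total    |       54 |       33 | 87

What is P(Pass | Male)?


P(Pass | Male) = 17/(17+19) = 17/36

P(Pass|Male) = 17/36 ≈ 47.22%


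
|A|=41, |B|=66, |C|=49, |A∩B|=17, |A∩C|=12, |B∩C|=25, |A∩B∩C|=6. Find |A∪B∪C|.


|A∪B∪C| = 41+66+49-17-12-25+6 = 108

|A∪B∪C| = 108


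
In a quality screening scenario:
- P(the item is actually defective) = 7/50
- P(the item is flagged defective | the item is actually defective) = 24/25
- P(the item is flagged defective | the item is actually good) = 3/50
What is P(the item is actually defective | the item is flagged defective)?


Using Bayes' theorem:
P(A|B) = P(B|A)·P(A) / P(B)

P(the item is flagged defective) = 24/25 × 7/50 + 3/50 × 43/50
= 84/625 + 129/2500 = 93/500

P(the item is actually defective|the item is flagged defective) = (84/625) / (93/500) = 112/155

P(the item is actually defective|the item is flagged defective) = 112/155 ≈ 72.26%


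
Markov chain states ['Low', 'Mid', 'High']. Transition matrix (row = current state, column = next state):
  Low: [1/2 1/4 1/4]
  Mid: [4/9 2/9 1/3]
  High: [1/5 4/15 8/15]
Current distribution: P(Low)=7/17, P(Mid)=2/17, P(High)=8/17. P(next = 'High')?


P(next=High) = Σᵢ P(now=i)×P(i→High)
= 7/17×1/4 + 2/17×1/3 + 8/17×8/15
= 7/68 + 2/51 + 64/255 = 401/1020

P = 401/1020 ≈ 0.3931


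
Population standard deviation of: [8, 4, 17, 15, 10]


Mean = 54/5
  (8-54/5)²=196/25
  (4-54/5)²=1156/25
  (17-54/5)²=961/25
  (15-54/5)²=441/25
  (10-54/5)²=16/25
Σ(x-μ)² = 554/5
σ² = (554/5)/5 = 554/25

σ = √(554/25) ≈ 4.7074


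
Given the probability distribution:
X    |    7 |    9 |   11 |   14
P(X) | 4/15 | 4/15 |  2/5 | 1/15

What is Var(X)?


E[X] = 48/5
E[X²] = 1442/15
Var(X) = E[X²] - (E[X])² = 1442/15 - 2304/25 = 298/75

Var(X) = 298/75 ≈ 3.9733


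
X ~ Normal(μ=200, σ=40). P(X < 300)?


z = (300-200)/40 = 2.5
P(Z < 2.5) = 0.9938

P(X < 300) ≈ 0.9938


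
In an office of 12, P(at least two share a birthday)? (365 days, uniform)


P(all different) = Π(365-i)/365 for i=0..11
= 0.832975
P(match) = 1 - 0.832975 = 0.167025

P ≈ 0.1670 ≈ 16.70%


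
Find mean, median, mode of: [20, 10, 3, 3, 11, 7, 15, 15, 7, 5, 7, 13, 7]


Sorted: [3, 3, 5, 7, 7, 7, 7, 10, 11, 13, 15, 15, 20]
Mean = 123/13
Median = 7
Freq: {20: 1, 10: 1, 3: 2, 11: 1, 7: 4, 15: 2, 5: 1, 13: 1}
Mode: [7]

Mean=123/13, Median=7, Mode=7


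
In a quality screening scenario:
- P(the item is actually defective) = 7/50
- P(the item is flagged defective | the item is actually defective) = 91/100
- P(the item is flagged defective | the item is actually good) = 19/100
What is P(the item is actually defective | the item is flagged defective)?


Using Bayes' theorem:
P(A|B) = P(B|A)·P(A) / P(B)

P(the item is flagged defective) = 91/100 × 7/50 + 19/100 × 43/50
= 637/5000 + 817/5000 = 727/2500

P(the item is actually defective|the item is flagged defective) = (637/5000) / (727/2500) = 637/1454

P(the item is actually defective|the item is flagged defective) = 637/1454 ≈ 43.81%


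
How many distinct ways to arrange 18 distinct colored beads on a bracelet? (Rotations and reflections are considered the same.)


Free circular arrangements: rotations and reflections both identified.
(n-1)!/2 = 17!/2 = 355687428096000/2 = 177843714048000

177843714048000


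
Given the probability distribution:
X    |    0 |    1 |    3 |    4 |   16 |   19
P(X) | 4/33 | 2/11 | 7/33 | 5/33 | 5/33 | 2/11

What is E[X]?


E[X] = Σ x·P(X=x)
= (0)×(4/33) + (1)×(2/11) + (3)×(7/33) + (4)×(5/33) + (16)×(5/33) + (19)×(2/11)
= 241/33

E[X] = 241/33


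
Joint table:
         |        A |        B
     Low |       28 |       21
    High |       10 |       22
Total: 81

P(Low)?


P(Low) = (28+21)/81 = 49/81

P(Low) = 49/81 ≈ 60.49%


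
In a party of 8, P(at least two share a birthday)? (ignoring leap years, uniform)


P(all different) = Π(365-i)/365 for i=0..7
= 0.925665
P(match) = 1 - 0.925665 = 0.074335

P ≈ 0.0743 ≈ 7.43%


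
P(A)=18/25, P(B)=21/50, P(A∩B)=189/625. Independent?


P(A)×P(B) = 189/625
P(A∩B) = 189/625
Equal ✓ → Independent

Yes, independent


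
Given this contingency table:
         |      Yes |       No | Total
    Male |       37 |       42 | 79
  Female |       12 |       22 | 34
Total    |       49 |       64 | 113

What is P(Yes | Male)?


P(Yes | Male) = 37/(37+42) = 37/79

P(Yes|Male) = 37/79 ≈ 46.84%


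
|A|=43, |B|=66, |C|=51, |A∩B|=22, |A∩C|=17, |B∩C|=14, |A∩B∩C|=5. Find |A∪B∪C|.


|A∪B∪C| = 43+66+51-22-17-14+5 = 112

|A∪B∪C| = 112


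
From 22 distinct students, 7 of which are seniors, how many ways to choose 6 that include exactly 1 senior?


Choose 1 of the 7 seniors and 5 of the other 15 students:
C(7,1)×C(15,5) = 7×3003 = 21021

21021


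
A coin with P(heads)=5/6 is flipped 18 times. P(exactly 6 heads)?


Binomial: P(X=6) = C(18,6)×p^6×(1-p)^12
= 18564 × 15625/46656 × 1/2176782336 = 24171875/8463329722368

P(X=6) = 24171875/8463329722368 ≈ 0.00%


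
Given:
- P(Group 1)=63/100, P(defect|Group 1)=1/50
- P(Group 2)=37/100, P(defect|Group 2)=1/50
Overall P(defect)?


P(B) = Σ P(B|Aᵢ)×P(Aᵢ)
  1/50×63/100 = 63/5000
  1/50×37/100 = 37/5000
Sum = 1/50

P(defect) = 1/50 ≈ 2.00%


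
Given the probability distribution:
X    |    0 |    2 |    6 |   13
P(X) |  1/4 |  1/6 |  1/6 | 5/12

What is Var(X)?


E[X] = 27/4
E[X²] = 925/12
Var(X) = E[X²] - (E[X])² = 925/12 - 729/16 = 1513/48

Var(X) = 1513/48 ≈ 31.5208


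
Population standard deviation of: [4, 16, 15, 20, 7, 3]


Mean = 65/6
  (4-65/6)²=1681/36
  (16-65/6)²=961/36
  (15-65/6)²=625/36
  (20-65/6)²=3025/36
  (7-65/6)²=529/36
  (3-65/6)²=2209/36
Σ(x-μ)² = 1505/6
σ² = (1505/6)/6 = 1505/36

σ = √(1505/36) ≈ 6.4657


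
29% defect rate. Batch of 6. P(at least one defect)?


P(all good) = (71/100)^6 = 128100283921/1000000000000
P(≥1 defect) = 871899716079/1000000000000

P = 871899716079/1000000000000 ≈ 87.19%


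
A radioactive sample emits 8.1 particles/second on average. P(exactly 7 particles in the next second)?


Poisson(λ=8.1): P(X=7) = e^(-λ)×λ^k/k!
= e^(-8.1) × 8.1^7 / 7!
≈ 0.0003035391381 × 2287679.2455 / 5040 ≈ 0.137778

P(X=7) ≈ 0.137778 ≈ 13.78%


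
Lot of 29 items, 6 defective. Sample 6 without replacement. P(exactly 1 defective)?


Hypergeometric: C(6,1)×C(23,5)/C(29,6)
= 6×33649/475020 = 4807/11310

P(X=1) = 4807/11310 ≈ 42.50%


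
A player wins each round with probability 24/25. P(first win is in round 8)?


Geometric: P(X=8) = (1-p)^(k-1)×p = (1/25)^7×24/25 = 24/152587890625

P(X=8) = 24/152587890625 ≈ 0.00%


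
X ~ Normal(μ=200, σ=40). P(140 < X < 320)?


z₁=(140-200)/40=-1.5, z₂=(320-200)/40=3.0
P = Φ(3.0) - Φ(-1.5) = 0.998650 - 0.066807 = 0.931843 ≈ 0.9318

P(140 < X < 320) ≈ 0.9318


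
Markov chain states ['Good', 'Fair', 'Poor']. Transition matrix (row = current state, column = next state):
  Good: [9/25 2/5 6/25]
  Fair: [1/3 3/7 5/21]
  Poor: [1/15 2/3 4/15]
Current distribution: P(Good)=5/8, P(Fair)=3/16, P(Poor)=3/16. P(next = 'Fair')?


P(next=Fair) = Σᵢ P(now=i)×P(i→Fair)
= 5/8×2/5 + 3/16×3/7 + 3/16×2/3
= 1/4 + 9/112 + 1/8 = 51/112

P = 51/112 ≈ 0.4554
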